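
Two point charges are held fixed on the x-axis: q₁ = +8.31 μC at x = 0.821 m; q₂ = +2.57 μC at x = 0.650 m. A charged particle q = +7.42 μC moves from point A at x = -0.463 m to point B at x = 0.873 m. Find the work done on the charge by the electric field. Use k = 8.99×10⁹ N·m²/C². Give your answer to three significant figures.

-10.8 J

The work done by the electric force is W_field = −ΔU = −q(V_B − V_A) = q(V_A − V_B).
At A: distances to the source charges are 1.28 m, 1.11 m; V_A = Σ kqᵢ/rᵢ = 7.89×10⁴ V.
At B: distances to the source charges are 0.0520 m, 0.223 m; V_B = Σ kqᵢ/rᵢ = 1.54×10⁶ V.
ΔV = V_B − V_A = 1.46×10⁶ V.
W_field = −qΔV = −(7.42×10⁻⁶ C)(1.46×10⁶ V) = -10.8 J.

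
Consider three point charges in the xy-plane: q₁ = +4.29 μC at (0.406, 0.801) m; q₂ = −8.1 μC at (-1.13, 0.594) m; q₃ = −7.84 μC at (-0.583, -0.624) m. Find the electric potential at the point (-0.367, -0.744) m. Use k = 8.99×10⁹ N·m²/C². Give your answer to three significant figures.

-3.10×10⁵ V

Electric potential is a scalar, so the contributions from each charge add algebraically: V = Σ kqᵢ/rᵢ.
Distances from the field point to each charge: r₁ = 1.73 m, r₂ = 1.54 m, r₃ = 0.247 m.
V = k[(4.29×10⁻⁶)/(1.73) + (-8.10×10⁻⁶)/(1.54) + (-7.84×10⁻⁶)/(0.247)] = -3.10×10⁵ V.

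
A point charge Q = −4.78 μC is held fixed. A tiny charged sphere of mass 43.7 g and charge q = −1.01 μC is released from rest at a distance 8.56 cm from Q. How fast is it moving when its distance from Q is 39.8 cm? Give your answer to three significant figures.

4.27 m/s

Only the electrostatic force acts, so mechanical energy is conserved: ½mv² = U₁ − U₂ = kQq(1/r₁ − 1/r₂).
U₁ − U₂ = (8.99×10⁹ N·m²/C²)(-4.78×10⁻⁶ C)(-1.01×10⁻⁶ C)(1/0.0856 − 1/0.398) = 0.398 J.
v = √(2·0.398/0.0437) = 4.27 m/s.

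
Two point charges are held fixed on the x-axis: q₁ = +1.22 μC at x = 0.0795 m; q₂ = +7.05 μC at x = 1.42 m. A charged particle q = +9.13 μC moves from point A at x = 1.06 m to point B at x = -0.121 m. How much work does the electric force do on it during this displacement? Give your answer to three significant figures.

0.835 J

The work done by the electric force is W_field = −ΔU = −q(V_B − V_A) = q(V_A − V_B).
At A: distances to the source charges are 0.981 m, 0.360 m; V_A = Σ kqᵢ/rᵢ = 1.87×10⁵ V.
At B: distances to the source charges are 0.201 m, 1.54 m; V_B = Σ kqᵢ/rᵢ = 9.58×10⁴ V.
ΔV = V_B − V_A = -9.14×10⁴ V.
W_field = −qΔV = −(9.13×10⁻⁶ C)(-9.14×10⁴ V) = 0.835 J.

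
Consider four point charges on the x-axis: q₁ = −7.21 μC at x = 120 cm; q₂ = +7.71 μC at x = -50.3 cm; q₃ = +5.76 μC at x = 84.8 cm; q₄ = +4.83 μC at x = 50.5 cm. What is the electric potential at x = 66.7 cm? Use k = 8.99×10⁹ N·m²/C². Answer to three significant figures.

The total potential is the scalar sum of each charge's contribution, V = Σ kqᵢ/rᵢ.
Distances from the field point to each charge: r₁ = 0.533 m, r₂ = 1.17 m, r₃ = 0.181 m, r₄ = 0.162 m.
V = k[(-7.21×10⁻⁶)/(0.533) + (7.71×10⁻⁶)/(1.17) + (5.76×10⁻⁶)/(0.181) + (4.83×10⁻⁶)/(0.162)] = 4.92×10⁵ V.

4.92×10⁵ V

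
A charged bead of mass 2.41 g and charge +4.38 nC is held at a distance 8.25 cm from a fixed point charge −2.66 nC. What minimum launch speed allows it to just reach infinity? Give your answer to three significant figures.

0.0325 m/s

To just escape, total mechanical energy must reach zero at infinity: ½mv²_min + U = 0, so ½mv²_min = −U = |kQq|/r.
|U| = |kQq|/r = (8.99×10⁹ N·m²/C²)(2.66×10⁻⁹)(4.38×10⁻⁹)/(0.0825) = 1.27×10⁻⁶ J.
v_min = √(2|U|/m) = √(2·1.27×10⁻⁶/2.41×10⁻³) = 0.0325 m/s.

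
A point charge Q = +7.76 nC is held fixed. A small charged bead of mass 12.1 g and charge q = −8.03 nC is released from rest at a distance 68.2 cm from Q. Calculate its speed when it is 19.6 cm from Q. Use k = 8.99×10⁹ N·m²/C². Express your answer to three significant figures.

Only the electrostatic force acts, so mechanical energy is conserved: ½mv² = U₁ − U₂ = kQq(1/r₁ − 1/r₂).
U₁ − U₂ = (8.99×10⁹ N·m²/C²)(7.76×10⁻⁹ C)(-8.03×10⁻⁹ C)(1/0.682 − 1/0.196) = 2.04×10⁻⁶ J.
v = √(2·2.04×10⁻⁶/0.0121) = 0.0183 m/s.

0.0183 m/s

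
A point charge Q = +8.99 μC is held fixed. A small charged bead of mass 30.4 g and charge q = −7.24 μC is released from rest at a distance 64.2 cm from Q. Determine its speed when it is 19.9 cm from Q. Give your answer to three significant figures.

11.6 m/s

Only the electrostatic force acts, so mechanical energy is conserved: ½mv² = U₁ − U₂ = kQq(1/r₁ − 1/r₂).
U₁ − U₂ = (8.99×10⁹ N·m²/C²)(8.99×10⁻⁶ C)(-7.24×10⁻⁶ C)(1/0.642 − 1/0.199) = 2.03 J.
v = √(2·2.03/0.0304) = 11.6 m/s.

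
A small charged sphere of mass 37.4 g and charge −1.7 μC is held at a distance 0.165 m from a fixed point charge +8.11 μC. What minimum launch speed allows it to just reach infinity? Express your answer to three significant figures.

6.34 m/s

To just escape, total mechanical energy must reach zero at infinity: ½mv²_min + U = 0, so ½mv²_min = −U = |kQq|/r.
|U| = |kQq|/r = (8.99×10⁹ N·m²/C²)(8.11×10⁻⁶)(1.70×10⁻⁶)/(0.165) = 0.751 J.
v_min = √(2|U|/m) = √(2·0.751/0.0374) = 6.34 m/s.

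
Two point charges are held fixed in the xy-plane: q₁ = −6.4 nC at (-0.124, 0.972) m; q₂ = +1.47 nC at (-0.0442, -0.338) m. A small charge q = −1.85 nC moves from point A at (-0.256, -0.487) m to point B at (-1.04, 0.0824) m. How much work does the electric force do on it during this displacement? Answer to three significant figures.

The work done by the electric force is W_field = −ΔU = −q(V_B − V_A) = q(V_A − V_B).
At A: distances to the source charges are 1.46 m, 0.259 m; V_A = Σ kqᵢ/rᵢ = 11.8 V.
At B: distances to the source charges are 1.28 m, 1.08 m; V_B = Σ kqᵢ/rᵢ = -32.8 V.
ΔV = V_B − V_A = -44.6 V.
W_field = −qΔV = −(-1.85×10⁻⁹ C)(-44.6 V) = -8.25×10⁻⁸ J.

-8.25×10⁻⁸ J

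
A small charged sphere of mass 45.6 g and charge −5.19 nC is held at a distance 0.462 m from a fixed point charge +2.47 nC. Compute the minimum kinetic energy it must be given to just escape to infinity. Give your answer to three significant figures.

2.49×10⁻⁷ J

To just escape, total mechanical energy must reach zero at infinity: ½mv²_min + U = 0, so ½mv²_min = −U = |kQq|/r.
|U| = |kQq|/r = (8.99×10⁹ N·m²/C²)(2.47×10⁻⁹)(5.19×10⁻⁹)/(0.462) = 2.49×10⁻⁷ J.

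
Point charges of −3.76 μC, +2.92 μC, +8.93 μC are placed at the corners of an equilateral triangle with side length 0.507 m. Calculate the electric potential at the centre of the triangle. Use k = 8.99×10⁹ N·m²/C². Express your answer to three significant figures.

2.48×10⁵ V

Electric potential is a scalar, so the contributions from each charge add algebraically: V = Σ kqᵢ/rᵢ.
The distance from each vertex to the centroid is a/√3 = 0.293 m.
V = k[(-3.76×10⁻⁶)/(0.293) + (2.92×10⁻⁶)/(0.293) + (8.93×10⁻⁶)/(0.293)] = 2.48×10⁵ V.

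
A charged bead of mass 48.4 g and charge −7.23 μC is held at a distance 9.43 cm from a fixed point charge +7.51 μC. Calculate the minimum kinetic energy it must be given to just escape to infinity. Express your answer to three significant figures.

To just escape, total mechanical energy must reach zero at infinity: ½mv²_min + U = 0, so ½mv²_min = −U = |kQq|/r.
|U| = |kQq|/r = (8.99×10⁹ N·m²/C²)(7.51×10⁻⁶)(7.23×10⁻⁶)/(0.0943) = 5.18 J.

5.18 J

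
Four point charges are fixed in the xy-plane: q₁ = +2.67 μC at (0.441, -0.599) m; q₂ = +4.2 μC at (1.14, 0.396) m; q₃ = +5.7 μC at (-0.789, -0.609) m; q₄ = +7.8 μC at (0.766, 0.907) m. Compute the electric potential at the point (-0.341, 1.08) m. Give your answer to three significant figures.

1.28×10⁵ V

The total potential is the scalar sum of each charge's contribution, V = Σ kqᵢ/rᵢ.
Distances from the field point to each charge: r₁ = 1.85 m, r₂ = 1.63 m, r₃ = 1.75 m, r₄ = 1.12 m.
V = k[(2.67×10⁻⁶)/(1.85) + (4.20×10⁻⁶)/(1.63) + (5.70×10⁻⁶)/(1.75) + (7.80×10⁻⁶)/(1.12)] = 1.28×10⁵ V.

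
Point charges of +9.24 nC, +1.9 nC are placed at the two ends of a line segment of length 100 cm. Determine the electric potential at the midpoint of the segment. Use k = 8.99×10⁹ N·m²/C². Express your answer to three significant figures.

Electric potential is a scalar, so the contributions from each charge add algebraically: V = Σ kqᵢ/rᵢ.
Each charge is 0.500 m from the midpoint.
V = k[(9.24×10⁻⁹)/(0.500) + (1.90×10⁻⁹)/(0.500)] = 200 V.

200 V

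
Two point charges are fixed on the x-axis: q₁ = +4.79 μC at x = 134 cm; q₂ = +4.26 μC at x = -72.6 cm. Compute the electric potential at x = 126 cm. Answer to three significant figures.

5.58×10⁵ V

Electric potential is a scalar, so the contributions from each charge add algebraically: V = Σ kqᵢ/rᵢ.
Distances from the field point to each charge: r₁ = 0.0800 m, r₂ = 1.99 m.
V = k[(4.79×10⁻⁶)/(0.0800) + (4.26×10⁻⁶)/(1.99)] = 5.58×10⁵ V.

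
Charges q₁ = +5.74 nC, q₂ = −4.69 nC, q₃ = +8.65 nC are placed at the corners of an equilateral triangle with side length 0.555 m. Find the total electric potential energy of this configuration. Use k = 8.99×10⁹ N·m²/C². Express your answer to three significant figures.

-2.89×10⁻⁷ J

The work to assemble the configuration equals its total potential energy, U = Σ kqᵢqⱼ/rᵢⱼ over all pairs.
All three pair separations equal the side length, 0.555 m.
U = (-4.36×10⁻⁷) + (8.04×10⁻⁷) + (-6.57×10⁻⁷) = -2.89×10⁻⁷ J.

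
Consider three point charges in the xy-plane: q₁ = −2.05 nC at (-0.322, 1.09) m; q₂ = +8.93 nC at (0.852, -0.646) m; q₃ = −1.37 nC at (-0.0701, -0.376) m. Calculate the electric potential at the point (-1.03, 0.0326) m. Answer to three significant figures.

13.8 V

Electric potential is a scalar, so the contributions from each charge add algebraically: V = Σ kqᵢ/rᵢ.
Distances from the field point to each charge: r₁ = 1.27 m, r₂ = 2.00 m, r₃ = 1.04 m.
V = k[(-2.05×10⁻⁹)/(1.27) + (8.93×10⁻⁹)/(2.00) + (-1.37×10⁻⁹)/(1.04)] = 13.8 V.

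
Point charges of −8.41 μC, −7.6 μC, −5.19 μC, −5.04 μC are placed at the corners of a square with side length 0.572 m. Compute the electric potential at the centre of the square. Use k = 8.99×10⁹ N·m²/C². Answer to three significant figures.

Electric potential is a scalar, so the contributions from each charge add algebraically: V = Σ kqᵢ/rᵢ.
The distance from each corner to the centre is a√2/2 = 0.404 m.
V = k[(-8.41×10⁻⁶)/(0.404) + (-7.60×10⁻⁶)/(0.404) + (-5.19×10⁻⁶)/(0.404) + (-5.04×10⁻⁶)/(0.404)] = -5.83×10⁵ V.

-5.83×10⁵ V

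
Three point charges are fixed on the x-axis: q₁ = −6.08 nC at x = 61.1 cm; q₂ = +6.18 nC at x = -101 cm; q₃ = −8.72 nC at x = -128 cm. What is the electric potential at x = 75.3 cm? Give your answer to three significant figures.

Electric potential is a scalar, so the contributions from each charge add algebraically: V = Σ kqᵢ/rᵢ.
Distances from the field point to each charge: r₁ = 0.142 m, r₂ = 1.76 m, r₃ = 2.03 m.
V = k[(-6.08×10⁻⁹)/(0.142) + (6.18×10⁻⁹)/(1.76) + (-8.72×10⁻⁹)/(2.03)] = -392 V.

-392 V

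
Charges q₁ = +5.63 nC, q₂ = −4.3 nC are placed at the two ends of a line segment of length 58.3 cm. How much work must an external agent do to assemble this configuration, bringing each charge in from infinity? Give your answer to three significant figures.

The work to assemble the configuration equals its total potential energy, U = Σ kqᵢqⱼ/rᵢⱼ over all pairs.
The separation is r = 0.583 m.
U = (-3.73×10⁻⁷) = -3.73×10⁻⁷ J.

-3.73×10⁻⁷ J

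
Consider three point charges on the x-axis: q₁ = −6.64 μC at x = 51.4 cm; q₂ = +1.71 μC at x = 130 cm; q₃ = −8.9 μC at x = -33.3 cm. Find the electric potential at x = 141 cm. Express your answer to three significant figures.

2.72×10⁴ V

The total potential is the scalar sum of each charge's contribution, V = Σ kqᵢ/rᵢ.
Distances from the field point to each charge: r₁ = 0.896 m, r₂ = 0.110 m, r₃ = 1.74 m.
V = k[(-6.64×10⁻⁶)/(0.896) + (1.71×10⁻⁶)/(0.110) + (-8.90×10⁻⁶)/(1.74)] = 2.72×10⁴ V.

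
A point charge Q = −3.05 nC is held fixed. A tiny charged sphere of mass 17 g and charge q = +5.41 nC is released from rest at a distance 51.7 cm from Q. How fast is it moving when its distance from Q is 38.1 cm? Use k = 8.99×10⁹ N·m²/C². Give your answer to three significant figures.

3.47×10⁻³ m/s

Only the electrostatic force acts, so mechanical energy is conserved: ½mv² = U₁ − U₂ = kQq(1/r₁ − 1/r₂).
U₁ − U₂ = (8.99×10⁹ N·m²/C²)(-3.05×10⁻⁹ C)(5.41×10⁻⁹ C)(1/0.517 − 1/0.381) = 1.02×10⁻⁷ J.
v = √(2·1.02×10⁻⁷/0.0170) = 3.47×10⁻³ m/s.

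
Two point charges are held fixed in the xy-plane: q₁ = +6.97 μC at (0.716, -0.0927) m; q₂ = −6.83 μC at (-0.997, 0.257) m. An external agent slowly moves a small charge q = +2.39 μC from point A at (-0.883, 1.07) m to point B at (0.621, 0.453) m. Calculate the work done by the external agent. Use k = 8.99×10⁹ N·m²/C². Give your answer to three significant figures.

0.283 J

For quasistatic motion the external work equals the change in potential energy: W_ext = qΔV = q(V_B − V_A).
At A: distances to the source charges are 1.98 m, 0.821 m; V_A = Σ kqᵢ/rᵢ = -4.31×10⁴ V.
At B: distances to the source charges are 0.554 m, 1.63 m; V_B = Σ kqᵢ/rᵢ = 7.55×10⁴ V.
ΔV = V_B − V_A = 1.19×10⁵ V.
W_ext = qΔV = (2.39×10⁻⁶ C)(1.19×10⁵ V) = 0.283 J.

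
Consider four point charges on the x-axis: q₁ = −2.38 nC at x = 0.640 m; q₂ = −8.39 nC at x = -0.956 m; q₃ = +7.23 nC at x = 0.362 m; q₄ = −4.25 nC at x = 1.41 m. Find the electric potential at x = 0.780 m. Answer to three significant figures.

Electric potential is a scalar, so the contributions from each charge add algebraically: V = Σ kqᵢ/rᵢ.
Distances from the field point to each charge: r₁ = 0.140 m, r₂ = 1.74 m, r₃ = 0.418 m, r₄ = 0.630 m.
V = k[(-2.38×10⁻⁹)/(0.140) + (-8.39×10⁻⁹)/(1.74) + (7.23×10⁻⁹)/(0.418) + (-4.25×10⁻⁹)/(0.630)] = -101 V.

-101 V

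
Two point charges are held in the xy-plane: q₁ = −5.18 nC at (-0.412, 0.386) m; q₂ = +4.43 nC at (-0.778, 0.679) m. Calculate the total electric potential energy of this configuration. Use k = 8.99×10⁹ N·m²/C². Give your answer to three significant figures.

-4.40×10⁻⁷ J

The assembly work is the sum of pairwise potential energies, U = Σ_{i<j} kqᵢqⱼ/rᵢⱼ.
Pair separations: r₁₂ = 0.469 m.
U = (-4.40×10⁻⁷) = -4.40×10⁻⁷ J.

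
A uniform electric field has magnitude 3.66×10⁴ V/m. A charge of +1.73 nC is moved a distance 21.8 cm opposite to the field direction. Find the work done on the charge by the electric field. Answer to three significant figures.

-1.38×10⁻⁵ J

The potential change for a displacement 21.8 cm opposite to the field direction is ΔV = +Ed = 7980 V.
W_field = −qΔV = -1.38×10⁻⁵ J.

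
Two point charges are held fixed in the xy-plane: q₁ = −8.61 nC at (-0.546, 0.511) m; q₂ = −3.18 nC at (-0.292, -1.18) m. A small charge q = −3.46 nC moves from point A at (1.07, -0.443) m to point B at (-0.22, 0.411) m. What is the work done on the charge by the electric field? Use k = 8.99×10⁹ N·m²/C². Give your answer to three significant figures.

-6.41×10⁻⁷ J

The work done by the electric force is W_field = −ΔU = −q(V_B − V_A) = q(V_A − V_B).
At A: distances to the source charges are 1.88 m, 1.55 m; V_A = Σ kqᵢ/rᵢ = -59.7 V.
At B: distances to the source charges are 0.341 m, 1.59 m; V_B = Σ kqᵢ/rᵢ = -245 V.
ΔV = V_B − V_A = -185 V.
W_field = −qΔV = −(-3.46×10⁻⁹ C)(-185 V) = -6.41×10⁻⁷ J.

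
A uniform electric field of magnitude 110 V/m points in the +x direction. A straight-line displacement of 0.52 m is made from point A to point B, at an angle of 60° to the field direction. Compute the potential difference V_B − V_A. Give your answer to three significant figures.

-28.6 V

Only the component of displacement along E changes the potential: ΔV = −E·d·cosθ.
ΔV = −(110 V/m)(0.520 m)cos60° = -28.6 V.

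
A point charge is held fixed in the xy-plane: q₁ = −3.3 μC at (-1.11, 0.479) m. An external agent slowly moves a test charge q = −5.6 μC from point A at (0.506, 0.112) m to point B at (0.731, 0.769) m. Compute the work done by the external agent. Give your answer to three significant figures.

For quasistatic motion the external work equals the change in potential energy: W_ext = qΔV = q(V_B − V_A).
At A: distance to the source charge is 1.66 m; V_A = kq₁/r = -1.79×10⁴ V.
At B: distance to the source charge is 1.86 m; V_B = kq₁/r = -1.59×10⁴ V.
ΔV = V_B − V_A = 1980 V.
W_ext = qΔV = (-5.60×10⁻⁶ C)(1980 V) = -0.0111 J.

-0.0111 J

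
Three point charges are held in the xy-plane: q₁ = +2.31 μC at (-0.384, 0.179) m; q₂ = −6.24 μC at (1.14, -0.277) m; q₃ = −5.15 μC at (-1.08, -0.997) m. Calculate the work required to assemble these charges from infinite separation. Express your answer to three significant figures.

The assembly work is the sum of pairwise potential energies, U = Σ_{i<j} kqᵢqⱼ/rᵢⱼ.
Pair separations: r₁₂ = 1.59 m, r₁₃ = 1.37 m, r₂₃ = 2.33 m.
U = (-0.0815) + (-0.0783) + (0.124) = -0.0359 J.

-0.0359 J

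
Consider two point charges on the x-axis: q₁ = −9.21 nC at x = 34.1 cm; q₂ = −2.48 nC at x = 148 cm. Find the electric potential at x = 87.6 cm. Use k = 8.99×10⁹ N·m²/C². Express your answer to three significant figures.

Electric potential is a scalar, so the contributions from each charge add algebraically: V = Σ kqᵢ/rᵢ.
Distances from the field point to each charge: r₁ = 0.535 m, r₂ = 0.604 m.
V = k[(-9.21×10⁻⁹)/(0.535) + (-2.48×10⁻⁹)/(0.604)] = -192 V.

-192 V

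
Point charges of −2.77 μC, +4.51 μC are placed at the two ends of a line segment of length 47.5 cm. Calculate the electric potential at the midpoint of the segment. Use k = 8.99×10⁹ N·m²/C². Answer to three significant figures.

Electric potential is a scalar, so the contributions from each charge add algebraically: V = Σ kqᵢ/rᵢ.
Each charge is 0.237 m from the midpoint.
V = k[(-2.77×10⁻⁶)/(0.237) + (4.51×10⁻⁶)/(0.237)] = 6.59×10⁴ V.

6.59×10⁴ V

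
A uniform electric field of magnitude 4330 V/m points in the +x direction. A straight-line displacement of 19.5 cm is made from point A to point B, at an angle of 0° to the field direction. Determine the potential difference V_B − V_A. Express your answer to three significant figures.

-844 V

Only the component of displacement along E changes the potential: ΔV = −E·d·cosθ.
ΔV = −(4330 V/m)(0.195 m)cos0° = -844 V.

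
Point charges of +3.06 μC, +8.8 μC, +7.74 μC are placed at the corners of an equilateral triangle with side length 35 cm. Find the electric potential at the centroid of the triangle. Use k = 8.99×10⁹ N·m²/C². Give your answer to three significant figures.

Electric potential is a scalar, so the contributions from each charge add algebraically: V = Σ kqᵢ/rᵢ.
The distance from each vertex to the centroid is a/√3 = 0.202 m.
V = k[(3.06×10⁻⁶)/(0.202) + (8.80×10⁻⁶)/(0.202) + (7.74×10⁻⁶)/(0.202)] = 8.72×10⁵ V.

8.72×10⁵ V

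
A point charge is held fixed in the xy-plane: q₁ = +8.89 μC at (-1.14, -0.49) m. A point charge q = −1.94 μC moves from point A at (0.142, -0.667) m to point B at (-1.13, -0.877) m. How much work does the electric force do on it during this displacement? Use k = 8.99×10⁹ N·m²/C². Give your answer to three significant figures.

The work done by the electric force is W_field = −ΔU = −q(V_B − V_A) = q(V_A − V_B).
At A: distance to the source charge is 1.29 m; V_A = kq₁/r = 6.18×10⁴ V.
At B: distance to the source charge is 0.387 m; V_B = kq₁/r = 2.06×10⁵ V.
ΔV = V_B − V_A = 1.45×10⁵ V.
W_field = −qΔV = −(-1.94×10⁻⁶ C)(1.45×10⁵ V) = 0.281 J.

0.281 J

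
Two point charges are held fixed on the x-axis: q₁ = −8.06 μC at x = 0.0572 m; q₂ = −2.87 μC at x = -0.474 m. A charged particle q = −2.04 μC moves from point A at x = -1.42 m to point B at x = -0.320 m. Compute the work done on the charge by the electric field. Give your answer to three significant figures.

-0.578 J

The work done by the electric force is W_field = −ΔU = −q(V_B − V_A) = q(V_A − V_B).
At A: distances to the source charges are 1.48 m, 0.946 m; V_A = Σ kqᵢ/rᵢ = -7.63×10⁴ V.
At B: distances to the source charges are 0.377 m, 0.154 m; V_B = Σ kqᵢ/rᵢ = -3.60×10⁵ V.
ΔV = V_B − V_A = -2.83×10⁵ V.
W_field = −qΔV = −(-2.04×10⁻⁶ C)(-2.83×10⁵ V) = -0.578 J.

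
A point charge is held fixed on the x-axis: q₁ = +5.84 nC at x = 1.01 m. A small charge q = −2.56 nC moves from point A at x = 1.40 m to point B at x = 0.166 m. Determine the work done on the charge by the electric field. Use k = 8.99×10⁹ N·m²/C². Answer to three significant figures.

-1.85×10⁻⁷ J

The work done by the electric force is W_field = −ΔU = −q(V_B − V_A) = q(V_A − V_B).
At A: distance to the source charge is 0.390 m; V_A = kq₁/r = 135 V.
At B: distance to the source charge is 0.844 m; V_B = kq₁/r = 62.2 V.
ΔV = V_B − V_A = -72.4 V.
W_field = −qΔV = −(-2.56×10⁻⁹ C)(-72.4 V) = -1.85×10⁻⁷ J.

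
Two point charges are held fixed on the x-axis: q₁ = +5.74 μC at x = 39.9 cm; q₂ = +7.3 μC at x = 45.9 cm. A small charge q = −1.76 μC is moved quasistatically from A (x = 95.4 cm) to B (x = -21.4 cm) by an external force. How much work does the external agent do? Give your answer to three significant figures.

For quasistatic motion the external work equals the change in potential energy: W_ext = qΔV = q(V_B − V_A).
At A: distances to the source charges are 0.555 m, 0.495 m; V_A = Σ kqᵢ/rᵢ = 2.26×10⁵ V.
At B: distances to the source charges are 0.613 m, 0.673 m; V_B = Σ kqᵢ/rᵢ = 1.82×10⁵ V.
ΔV = V_B − V_A = -4.39×10⁴ V.
W_ext = qΔV = (-1.76×10⁻⁶ C)(-4.39×10⁴ V) = 0.0772 J.

0.0772 J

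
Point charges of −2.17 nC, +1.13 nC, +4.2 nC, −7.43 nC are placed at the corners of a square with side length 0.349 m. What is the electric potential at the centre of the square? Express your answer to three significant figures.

-156 V

Electric potential is a scalar, so the contributions from each charge add algebraically: V = Σ kqᵢ/rᵢ.
The distance from each corner to the centre is a√2/2 = 0.247 m.
V = k[(-2.17×10⁻⁹)/(0.247) + (1.13×10⁻⁹)/(0.247) + (4.20×10⁻⁹)/(0.247) + (-7.43×10⁻⁹)/(0.247)] = -156 V.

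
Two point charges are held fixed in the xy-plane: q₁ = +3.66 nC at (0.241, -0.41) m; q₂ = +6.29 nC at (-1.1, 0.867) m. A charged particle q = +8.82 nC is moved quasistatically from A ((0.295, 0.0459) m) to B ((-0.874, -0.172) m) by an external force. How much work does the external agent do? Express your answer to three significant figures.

-2.17×10⁻⁷ J

For quasistatic motion the external work equals the change in potential energy: W_ext = qΔV = q(V_B − V_A).
At A: distances to the source charges are 0.459 m, 1.62 m; V_A = Σ kqᵢ/rᵢ = 107 V.
At B: distances to the source charges are 1.14 m, 1.06 m; V_B = Σ kqᵢ/rᵢ = 82.0 V.
ΔV = V_B − V_A = -24.6 V.
W_ext = qΔV = (8.82×10⁻⁹ C)(-24.6 V) = -2.17×10⁻⁷ J.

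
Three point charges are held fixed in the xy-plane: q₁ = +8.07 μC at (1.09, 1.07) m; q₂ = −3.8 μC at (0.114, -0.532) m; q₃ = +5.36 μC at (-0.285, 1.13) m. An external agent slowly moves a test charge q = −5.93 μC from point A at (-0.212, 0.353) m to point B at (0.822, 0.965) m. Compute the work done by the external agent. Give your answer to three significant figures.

-1.19 J

For quasistatic motion the external work equals the change in potential energy: W_ext = qΔV = q(V_B − V_A).
At A: distances to the source charges are 1.49 m, 0.943 m, 0.780 m; V_A = Σ kqᵢ/rᵢ = 7.43×10⁴ V.
At B: distances to the source charges are 0.288 m, 1.66 m, 1.12 m; V_B = Σ kqᵢ/rᵢ = 2.74×10⁵ V.
ΔV = V_B − V_A = 2.00×10⁵ V.
W_ext = qΔV = (-5.93×10⁻⁶ C)(2.00×10⁵ V) = -1.19 J.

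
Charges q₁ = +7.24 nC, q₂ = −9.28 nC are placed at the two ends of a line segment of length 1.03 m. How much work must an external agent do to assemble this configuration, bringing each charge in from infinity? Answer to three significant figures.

-5.86×10⁻⁷ J

The work to assemble the configuration equals its total potential energy, U = Σ kqᵢqⱼ/rᵢⱼ over all pairs.
The separation is r = 1.03 m.
U = (-5.86×10⁻⁷) = -5.86×10⁻⁷ J.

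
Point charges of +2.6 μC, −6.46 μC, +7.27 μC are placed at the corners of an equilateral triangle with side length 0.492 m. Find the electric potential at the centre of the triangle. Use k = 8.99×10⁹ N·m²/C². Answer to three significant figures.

The total potential is the scalar sum of each charge's contribution, V = Σ kqᵢ/rᵢ.
The distance from each vertex to the centroid is a/√3 = 0.284 m.
V = k[(2.60×10⁻⁶)/(0.284) + (-6.46×10⁻⁶)/(0.284) + (7.27×10⁻⁶)/(0.284)] = 1.08×10⁵ V.

1.08×10⁵ V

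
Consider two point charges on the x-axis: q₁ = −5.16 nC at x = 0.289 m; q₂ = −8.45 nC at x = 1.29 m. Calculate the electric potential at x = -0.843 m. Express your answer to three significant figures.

Electric potential is a scalar, so the contributions from each charge add algebraically: V = Σ kqᵢ/rᵢ.
Distances from the field point to each charge: r₁ = 1.13 m, r₂ = 2.13 m.
V = k[(-5.16×10⁻⁹)/(1.13) + (-8.45×10⁻⁹)/(2.13)] = -76.6 V.

-76.6 V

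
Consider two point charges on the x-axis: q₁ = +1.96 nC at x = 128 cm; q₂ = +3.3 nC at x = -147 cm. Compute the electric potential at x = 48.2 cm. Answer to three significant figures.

37.3 V

The total potential is the scalar sum of each charge's contribution, V = Σ kqᵢ/rᵢ.
Distances from the field point to each charge: r₁ = 0.798 m, r₂ = 1.95 m.
V = k[(1.96×10⁻⁹)/(0.798) + (3.30×10⁻⁹)/(1.95)] = 37.3 V.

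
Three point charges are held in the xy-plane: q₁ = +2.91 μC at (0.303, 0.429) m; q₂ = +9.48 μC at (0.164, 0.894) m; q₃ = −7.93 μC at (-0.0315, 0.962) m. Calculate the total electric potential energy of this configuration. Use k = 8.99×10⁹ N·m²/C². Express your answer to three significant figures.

The assembly work is the sum of pairwise potential energies, U = Σ_{i<j} kqᵢqⱼ/rᵢⱼ.
Pair separations: r₁₂ = 0.485 m, r₁₃ = 0.629 m, r₂₃ = 0.207 m.
U = (0.511) + (-0.330) + (-3.27) = -3.08 J.

-3.08 J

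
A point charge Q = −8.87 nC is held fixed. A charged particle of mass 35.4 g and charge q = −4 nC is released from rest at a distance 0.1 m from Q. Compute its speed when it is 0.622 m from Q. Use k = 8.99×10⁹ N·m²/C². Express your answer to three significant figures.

0.0123 m/s

Only the electrostatic force acts, so mechanical energy is conserved: ½mv² = U₁ − U₂ = kQq(1/r₁ − 1/r₂).
U₁ − U₂ = (8.99×10⁹ N·m²/C²)(-8.87×10⁻⁹ C)(-4.00×10⁻⁹ C)(1/0.100 − 1/0.622) = 2.68×10⁻⁶ J.
v = √(2·2.68×10⁻⁶/0.0354) = 0.0123 m/s.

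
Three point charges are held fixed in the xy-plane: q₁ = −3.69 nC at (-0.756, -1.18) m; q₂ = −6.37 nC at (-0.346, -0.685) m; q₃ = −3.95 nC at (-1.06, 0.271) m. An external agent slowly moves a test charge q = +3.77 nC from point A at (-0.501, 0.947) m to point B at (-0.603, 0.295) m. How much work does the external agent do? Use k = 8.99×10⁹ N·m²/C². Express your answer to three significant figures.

For quasistatic motion the external work equals the change in potential energy: W_ext = qΔV = q(V_B − V_A).
At A: distances to the source charges are 2.14 m, 1.64 m, 0.877 m; V_A = Σ kqᵢ/rᵢ = -90.9 V.
At B: distances to the source charges are 1.48 m, 1.01 m, 0.458 m; V_B = Σ kqᵢ/rᵢ = -156 V.
ΔV = V_B − V_A = -65.6 V.
W_ext = qΔV = (3.77×10⁻⁹ C)(-65.6 V) = -2.47×10⁻⁷ J.

-2.47×10⁻⁷ J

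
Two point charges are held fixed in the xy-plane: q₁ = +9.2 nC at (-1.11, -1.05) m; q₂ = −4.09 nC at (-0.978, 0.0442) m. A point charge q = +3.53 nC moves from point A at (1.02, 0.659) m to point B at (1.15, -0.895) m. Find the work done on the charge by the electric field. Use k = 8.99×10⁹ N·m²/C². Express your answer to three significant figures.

The work done by the electric force is W_field = −ΔU = −q(V_B − V_A) = q(V_A − V_B).
At A: distances to the source charges are 2.73 m, 2.09 m; V_A = Σ kqᵢ/rᵢ = 12.7 V.
At B: distances to the source charges are 2.27 m, 2.33 m; V_B = Σ kqᵢ/rᵢ = 20.7 V.
ΔV = V_B − V_A = 8.01 V.
W_field = −qΔV = −(3.53×10⁻⁹ C)(8.01 V) = -2.83×10⁻⁸ J.

-2.83×10⁻⁸ J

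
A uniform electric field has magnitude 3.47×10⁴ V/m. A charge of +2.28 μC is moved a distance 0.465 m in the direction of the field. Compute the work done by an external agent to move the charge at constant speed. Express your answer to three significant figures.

The potential change for a displacement 0.465 m in the direction of the field is ΔV = −Ed = -1.61×10⁴ V.
W_ext = qΔV = -0.0368 J.

-0.0368 J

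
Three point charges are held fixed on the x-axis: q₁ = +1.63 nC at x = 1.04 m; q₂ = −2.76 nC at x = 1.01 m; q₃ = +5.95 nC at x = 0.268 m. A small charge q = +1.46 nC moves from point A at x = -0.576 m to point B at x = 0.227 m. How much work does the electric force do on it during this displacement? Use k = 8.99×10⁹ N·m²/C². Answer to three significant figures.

-1.80×10⁻⁶ J

The work done by the electric force is W_field = −ΔU = −q(V_B − V_A) = q(V_A − V_B).
At A: distances to the source charges are 1.62 m, 1.59 m, 0.844 m; V_A = Σ kqᵢ/rᵢ = 56.8 V.
At B: distances to the source charges are 0.813 m, 0.783 m, 0.0410 m; V_B = Σ kqᵢ/rᵢ = 1290 V.
ΔV = V_B − V_A = 1230 V.
W_field = −qΔV = −(1.46×10⁻⁹ C)(1230 V) = -1.80×10⁻⁶ J.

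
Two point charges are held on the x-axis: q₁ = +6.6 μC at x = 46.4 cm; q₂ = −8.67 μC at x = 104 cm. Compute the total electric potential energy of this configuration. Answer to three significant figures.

-0.893 J

The assembly work is the sum of pairwise potential energies, U = Σ_{i<j} kqᵢqⱼ/rᵢⱼ.
Pair separations: r₁₂ = 0.576 m.
U = (-0.893) = -0.893 J.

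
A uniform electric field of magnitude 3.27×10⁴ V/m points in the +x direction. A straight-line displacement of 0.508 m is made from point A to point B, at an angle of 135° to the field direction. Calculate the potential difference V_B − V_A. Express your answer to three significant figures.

1.17×10⁴ V

Only the component of displacement along E changes the potential: ΔV = −E·d·cosθ.
ΔV = −(3.27×10⁴ V/m)(0.508 m)cos135° = 1.17×10⁴ V.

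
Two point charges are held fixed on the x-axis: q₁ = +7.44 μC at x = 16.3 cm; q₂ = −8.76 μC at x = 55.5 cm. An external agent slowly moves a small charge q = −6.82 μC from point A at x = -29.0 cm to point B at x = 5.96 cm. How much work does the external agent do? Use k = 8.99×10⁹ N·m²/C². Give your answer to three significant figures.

For quasistatic motion the external work equals the change in potential energy: W_ext = qΔV = q(V_B − V_A).
At A: distances to the source charges are 0.453 m, 0.845 m; V_A = Σ kqᵢ/rᵢ = 5.45×10⁴ V.
At B: distances to the source charges are 0.103 m, 0.495 m; V_B = Σ kqᵢ/rᵢ = 4.88×10⁵ V.
ΔV = V_B − V_A = 4.33×10⁵ V.
W_ext = qΔV = (-6.82×10⁻⁶ C)(4.33×10⁵ V) = -2.96 J.

-2.96 J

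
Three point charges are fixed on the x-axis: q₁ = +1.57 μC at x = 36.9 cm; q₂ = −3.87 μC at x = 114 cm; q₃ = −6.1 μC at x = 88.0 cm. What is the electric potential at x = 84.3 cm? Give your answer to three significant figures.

The total potential is the scalar sum of each charge's contribution, V = Σ kqᵢ/rᵢ.
Distances from the field point to each charge: r₁ = 0.474 m, r₂ = 0.297 m, r₃ = 0.0370 m.
V = k[(1.57×10⁻⁶)/(0.474) + (-3.87×10⁻⁶)/(0.297) + (-6.10×10⁻⁶)/(0.0370)] = -1.57×10⁶ V.

-1.57×10⁶ V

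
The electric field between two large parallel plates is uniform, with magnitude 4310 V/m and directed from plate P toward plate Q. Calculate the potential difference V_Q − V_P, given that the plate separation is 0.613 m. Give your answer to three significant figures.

In a uniform field, potential decreases in the direction of E: ΔV = −E·d for a displacement d parallel to E.
Going from P to Q is a displacement of 0.613 m along the field, so V_Q − V_P = −Ed = -2640 V.

-2640 V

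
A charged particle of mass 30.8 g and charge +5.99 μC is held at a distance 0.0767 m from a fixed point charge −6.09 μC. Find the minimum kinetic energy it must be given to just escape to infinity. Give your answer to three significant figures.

4.28 J

To just escape, total mechanical energy must reach zero at infinity: ½mv²_min + U = 0, so ½mv²_min = −U = |kQq|/r.
|U| = |kQq|/r = (8.99×10⁹ N·m²/C²)(6.09×10⁻⁶)(5.99×10⁻⁶)/(0.0767) = 4.28 J.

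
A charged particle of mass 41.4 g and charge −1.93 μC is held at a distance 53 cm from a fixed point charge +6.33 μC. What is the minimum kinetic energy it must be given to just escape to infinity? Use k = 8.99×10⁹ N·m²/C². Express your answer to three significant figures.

To just escape, total mechanical energy must reach zero at infinity: ½mv²_min + U = 0, so ½mv²_min = −U = |kQq|/r.
|U| = |kQq|/r = (8.99×10⁹ N·m²/C²)(6.33×10⁻⁶)(1.93×10⁻⁶)/(0.530) = 0.207 J.

0.207 J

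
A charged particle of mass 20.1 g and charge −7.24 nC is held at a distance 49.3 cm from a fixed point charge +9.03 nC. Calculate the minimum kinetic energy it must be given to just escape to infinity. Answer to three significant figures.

To just escape, total mechanical energy must reach zero at infinity: ½mv²_min + U = 0, so ½mv²_min = −U = |kQq|/r.
|U| = |kQq|/r = (8.99×10⁹ N·m²/C²)(9.03×10⁻⁹)(7.24×10⁻⁹)/(0.493) = 1.19×10⁻⁶ J.

1.19×10⁻⁶ J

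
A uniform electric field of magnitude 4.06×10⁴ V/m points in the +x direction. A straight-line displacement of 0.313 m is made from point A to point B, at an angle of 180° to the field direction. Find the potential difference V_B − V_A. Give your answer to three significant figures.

Only the component of displacement along E changes the potential: ΔV = −E·d·cosθ.
ΔV = −(4.06×10⁴ V/m)(0.313 m)cos180° = 1.27×10⁴ V.

1.27×10⁴ V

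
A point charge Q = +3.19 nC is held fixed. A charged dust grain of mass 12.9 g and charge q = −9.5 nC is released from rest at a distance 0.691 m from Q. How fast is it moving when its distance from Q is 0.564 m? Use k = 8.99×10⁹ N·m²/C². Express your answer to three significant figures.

Only the electrostatic force acts, so mechanical energy is conserved: ½mv² = U₁ − U₂ = kQq(1/r₁ − 1/r₂).
U₁ − U₂ = (8.99×10⁹ N·m²/C²)(3.19×10⁻⁹ C)(-9.50×10⁻⁹ C)(1/0.691 − 1/0.564) = 8.88×10⁻⁸ J.
v = √(2·8.88×10⁻⁸/0.0129) = 3.71×10⁻³ m/s.

3.71×10⁻³ m/s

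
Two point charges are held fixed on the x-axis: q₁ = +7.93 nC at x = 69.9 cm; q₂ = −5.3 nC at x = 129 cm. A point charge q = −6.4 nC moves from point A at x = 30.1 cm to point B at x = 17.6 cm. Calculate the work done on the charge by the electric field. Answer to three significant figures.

The work done by the electric force is W_field = −ΔU = −q(V_B − V_A) = q(V_A − V_B).
At A: distances to the source charges are 0.398 m, 0.989 m; V_A = Σ kqᵢ/rᵢ = 131 V.
At B: distances to the source charges are 0.523 m, 1.11 m; V_B = Σ kqᵢ/rᵢ = 93.5 V.
ΔV = V_B − V_A = -37.4 V.
W_field = −qΔV = −(-6.40×10⁻⁹ C)(-37.4 V) = -2.39×10⁻⁷ J.

-2.39×10⁻⁷ J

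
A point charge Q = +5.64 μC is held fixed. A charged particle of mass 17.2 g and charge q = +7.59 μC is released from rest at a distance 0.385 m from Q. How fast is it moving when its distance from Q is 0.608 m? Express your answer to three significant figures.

6.53 m/s

Only the electrostatic force acts, so mechanical energy is conserved: ½mv² = U₁ − U₂ = kQq(1/r₁ − 1/r₂).
U₁ − U₂ = (8.99×10⁹ N·m²/C²)(5.64×10⁻⁶ C)(7.59×10⁻⁶ C)(1/0.385 − 1/0.608) = 0.367 J.
v = √(2·0.367/0.0172) = 6.53 m/s.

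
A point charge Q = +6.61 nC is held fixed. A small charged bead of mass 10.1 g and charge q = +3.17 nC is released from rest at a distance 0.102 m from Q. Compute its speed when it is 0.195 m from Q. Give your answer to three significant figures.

Only the electrostatic force acts, so mechanical energy is conserved: ½mv² = U₁ − U₂ = kQq(1/r₁ − 1/r₂).
U₁ − U₂ = (8.99×10⁹ N·m²/C²)(6.61×10⁻⁹ C)(3.17×10⁻⁹ C)(1/0.102 − 1/0.195) = 8.81×10⁻⁷ J.
v = √(2·8.81×10⁻⁷/0.0101) = 0.0132 m/s.

0.0132 m/s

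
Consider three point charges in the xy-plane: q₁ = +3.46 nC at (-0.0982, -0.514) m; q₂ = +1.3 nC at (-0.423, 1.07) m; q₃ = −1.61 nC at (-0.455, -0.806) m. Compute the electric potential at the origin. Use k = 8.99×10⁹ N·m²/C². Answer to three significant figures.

Electric potential is a scalar, so the contributions from each charge add algebraically: V = Σ kqᵢ/rᵢ.
Distances from the field point to each charge: r₁ = 0.523 m, r₂ = 1.15 m, r₃ = 0.926 m.
V = k[(3.46×10⁻⁹)/(0.523) + (1.30×10⁻⁹)/(1.15) + (-1.61×10⁻⁹)/(0.926)] = 54.0 V.

54.0 V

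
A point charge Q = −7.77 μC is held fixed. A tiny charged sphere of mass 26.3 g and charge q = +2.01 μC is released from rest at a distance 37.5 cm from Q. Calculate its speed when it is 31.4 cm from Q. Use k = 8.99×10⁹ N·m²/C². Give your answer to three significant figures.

2.35 m/s

Only the electrostatic force acts, so mechanical energy is conserved: ½mv² = U₁ − U₂ = kQq(1/r₁ − 1/r₂).
U₁ − U₂ = (8.99×10⁹ N·m²/C²)(-7.77×10⁻⁶ C)(2.01×10⁻⁶ C)(1/0.375 − 1/0.314) = 0.0727 J.
v = √(2·0.0727/0.0263) = 2.35 m/s.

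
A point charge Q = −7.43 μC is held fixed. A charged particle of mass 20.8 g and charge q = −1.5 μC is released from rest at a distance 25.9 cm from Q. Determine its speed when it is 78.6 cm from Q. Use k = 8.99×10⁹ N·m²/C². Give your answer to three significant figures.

Only the electrostatic force acts, so mechanical energy is conserved: ½mv² = U₁ − U₂ = kQq(1/r₁ − 1/r₂).
U₁ − U₂ = (8.99×10⁹ N·m²/C²)(-7.43×10⁻⁶ C)(-1.50×10⁻⁶ C)(1/0.259 − 1/0.786) = 0.259 J.
v = √(2·0.259/0.0208) = 4.99 m/s.

4.99 m/s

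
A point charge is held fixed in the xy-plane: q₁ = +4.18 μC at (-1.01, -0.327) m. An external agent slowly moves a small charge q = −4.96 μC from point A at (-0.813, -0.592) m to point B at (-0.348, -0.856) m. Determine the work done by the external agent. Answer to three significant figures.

For quasistatic motion the external work equals the change in potential energy: W_ext = qΔV = q(V_B − V_A).
At A: distance to the source charge is 0.330 m; V_A = kq₁/r = 1.14×10⁵ V.
At B: distance to the source charge is 0.847 m; V_B = kq₁/r = 4.43×10⁴ V.
ΔV = V_B − V_A = -6.95×10⁴ V.
W_ext = qΔV = (-4.96×10⁻⁶ C)(-6.95×10⁴ V) = 0.345 J.

0.345 J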